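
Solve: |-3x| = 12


An absolute value equation |expr| = 12 gives two cases:
Case 1: -3x = 12
  -3x = 12, so x = -4
Case 2: -3x = -12
  -3x = -12, so x = 4

x = -4, x = 4


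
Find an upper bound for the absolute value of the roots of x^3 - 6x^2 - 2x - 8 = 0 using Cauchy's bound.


Cauchy's bound: all roots r satisfy |r| <= 1 + max(|a_i/a_n|) for i = 0,...,n-1
where a_n is the leading coefficient.

Coefficients: [1, -6, -2, -8]
Leading coefficient a_n = 1
Ratios |a_i/a_n|: 6, 2, 8
Maximum ratio: 8
Cauchy's bound: |r| <= 1 + 8 = 9

Upper bound = 9


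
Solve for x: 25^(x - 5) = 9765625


Express both sides with the same base.
9765625 = 25^5
Since the bases match, equate exponents: x - 5 = 5
So x = 5 - (-5) = 10

x = 10


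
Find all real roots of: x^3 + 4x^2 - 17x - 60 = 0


Let p(x) = x^3 + 4x^2 - 17x - 60. By the rational root theorem (leading coefficient 1), any rational root is an integer divisor of 60: try ±1, ±2, ... in turn.
Test x = 1: value = -72 ≠ 0.
Test x = -1: value = -40 ≠ 0.
Test x = 2: value = -70 ≠ 0.
Test x = -2: value = -18 ≠ 0.
Test x = 3: value = -48 ≠ 0.
Test x = -3: value = 0 ✓, so (x + 3) is a factor.
Synthetic division by (x + 3): bring down 1; 1(-3) + 4 = 1; 1(-3) - 17 = -20; (-20)(-3) - 60 = 0 → quotient x^2 + x - 20, remainder 0.
Solve the quadratic x^2 + x - 20 = 0: discriminant = 1^2 - 4(1)(-20) = 1 + 80 = 81.
sqrt(81) = 9, so x = (-1 ± 9)/2: x = 4 or x = -5.

x = -5, x = -3, x = 4


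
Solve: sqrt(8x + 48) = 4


Square both sides: 8x + 48 = 4^2 = 16
8x = 16 - 48 = -32
x = -4
Check: sqrt(8*(-4) + 48) = sqrt(16) = 4 ✓

x = -4


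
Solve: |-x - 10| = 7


An absolute value equation |expr| = 7 gives two cases:
Case 1: -x - 10 = 7
  -x = 17, so x = -17
Case 2: -x - 10 = -7
  -x = 3, so x = -3

x = -17, x = -3


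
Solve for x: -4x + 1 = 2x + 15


Starting with: -4x + 1 = 2x + 15
Move all x terms to left: (-4 - 2)x = 15 - 1
Simplify: -6x = 14
Divide both sides by -6: x = -7/3

x = -7/3


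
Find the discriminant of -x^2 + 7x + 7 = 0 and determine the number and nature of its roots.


For ax^2 + bx + c = 0, discriminant D = b^2 - 4ac
Here a = -1, b = 7, c = 7
D = (7)^2 - 4(-1)(7) = 49 + 28 = 77

D = 77 > 0 but not a perfect square
The equation has 2 distinct real irrational roots.

Discriminant = 77, 2 distinct real irrational roots


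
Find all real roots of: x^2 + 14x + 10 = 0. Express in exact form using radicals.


Using the quadratic formula: x = (-b ± sqrt(b^2 - 4ac)) / (2a)
Here a = 1, b = 14, c = 10
Discriminant = b^2 - 4ac = 14^2 - 4(1)(10) = 196 - 40 = 156
Since discriminant = 156 > 0, there are two real roots.
x = (-14 ± 2*sqrt(39)) / 2
Simplifying: x = -7 ± sqrt(39)
Numerically: x ≈ -0.7550 or x ≈ -13.2450

x = -7 + sqrt(39) or x = -7 - sqrt(39)


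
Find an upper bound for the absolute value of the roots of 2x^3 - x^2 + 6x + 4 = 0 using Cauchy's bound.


Cauchy's bound: all roots r satisfy |r| <= 1 + max(|a_i/a_n|) for i = 0,...,n-1
where a_n is the leading coefficient.

Coefficients: [2, -1, 6, 4]
Leading coefficient a_n = 2
Ratios |a_i/a_n|: 1/2, 3, 2
Maximum ratio: 3
Cauchy's bound: |r| <= 1 + 3 = 4

Upper bound = 4


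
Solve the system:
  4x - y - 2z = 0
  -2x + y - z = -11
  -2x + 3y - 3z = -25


Using Cramer's rule. Expand each determinant along the first row.
D  = 4*[1*(-3) - (-1)*3] - (-1)*[(-2)*(-3) - (-1)*(-2)] + (-2)*[(-2)*3 - 1*(-2)]
  = 4*(0) - (-1)*(4) + (-2)*(-4) = 12
Dx = 0*[1*(-3) - (-1)*3] - (-1)*[(-11)*(-3) - (-1)*(-25)] + (-2)*[(-11)*3 - 1*(-25)]
  = 0*(0) - (-1)*(8) + (-2)*(-8) = 24
Dy = 4*[(-11)*(-3) - (-1)*(-25)] - 0*[(-2)*(-3) - (-1)*(-2)] + (-2)*[(-2)*(-25) - (-11)*(-2)]
  = 4*(8) - 0*(4) + (-2)*(28) = -24
Dz = 4*[1*(-25) - (-11)*3] - (-1)*[(-2)*(-25) - (-11)*(-2)] + 0*[(-2)*3 - 1*(-2)]
  = 4*(8) - (-1)*(28) + 0*(-4) = 60
x = Dx/D = 24/12 = 2, y = Dy/D = -24/12 = -2, z = Dz/D = 60/12 = 5
Check eq1: (4)(2) + (-1)(-2) + (-2)(5) = 0 = 0 ✓
Check eq2: (-2)(2) + (1)(-2) + (-1)(5) = -11 = -11 ✓
Check eq3: (-2)(2) + (3)(-2) + (-3)(5) = -25 = -25 ✓

x = 2, y = -2, z = 5


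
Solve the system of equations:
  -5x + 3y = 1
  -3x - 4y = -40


Using Cramer's rule:
Determinant D = (-5)(-4) - (-3)(3) = 20 + 9 = 29
Dx = (1)(-4) - (-40)(3) = -4 + 120 = 116
Dy = (-5)(-40) - (-3)(1) = 200 + 3 = 203
x = Dx/D = 116/29 = 4
y = Dy/D = 203/29 = 7

x = 4, y = 7


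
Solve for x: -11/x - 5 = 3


Subtract -5 from both sides: -11/x = 8
Multiply both sides by x: -11 = 8 * x
Divide by 8: x = -11/8

x = -11/8


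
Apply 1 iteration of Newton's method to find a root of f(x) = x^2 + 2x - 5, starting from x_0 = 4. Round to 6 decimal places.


Newton's method: x_(n+1) = x_n - f(x_n)/f'(x_n)
f(x) = x^2 + 2x - 5
f'(x) = 2x + 2

Iteration 1:
  f(4.000000) = 19.000000
  f'(4.000000) = 10.000000
  x_1 = 4.000000 - (19.000000)/(10.000000) = 2.100000

x_1 = 2.100000


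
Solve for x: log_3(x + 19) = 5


Convert to exponential form: x + 19 = 3^5 = 243
x = 243 - 19 = 224
Check: log_3(224 + 19) = log_3(243) = log_3(243) = 5 ✓

x = 224


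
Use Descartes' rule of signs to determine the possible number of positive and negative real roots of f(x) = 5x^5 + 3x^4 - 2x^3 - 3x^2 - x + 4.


Descartes' rule of signs:

For positive roots, count sign changes in f(x) = 5x^5 + 3x^4 - 2x^3 - 3x^2 - x + 4:
Signs of coefficients: +, +, -, -, -, +
Number of sign changes: 2
Possible positive real roots: 2, 0

For negative roots, examine f(-x) = -5x^5 + 3x^4 + 2x^3 - 3x^2 + x + 4:
Signs of coefficients: -, +, +, -, +, +
Number of sign changes: 3
Possible negative real roots: 3, 1

Positive roots: 2 or 0; Negative roots: 3 or 1


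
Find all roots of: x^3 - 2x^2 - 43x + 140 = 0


Let p(x) = x^3 - 2x^2 - 43x + 140. By the rational root theorem (leading coefficient 1), any rational root is an integer divisor of 140: try ±1, ±2, ... in turn.
Test x = 1: value = 96 ≠ 0.
Test x = -1: value = 180 ≠ 0.
Test x = 2: value = 54 ≠ 0.
Test x = -2: value = 210 ≠ 0.
Test x = 4: value = 0 ✓, so (x - 4) is a factor.
Synthetic division by (x - 4): bring down 1; 1(4) - 2 = 2; 2(4) - 43 = -35; (-35)(4) + 140 = 0 → quotient x^2 + 2x - 35, remainder 0.
Solve the quadratic x^2 + 2x - 35 = 0: discriminant = 2^2 - 4(1)(-35) = 4 + 140 = 144.
sqrt(144) = 12, so x = (-2 ± 12)/2: x = 5 or x = -7.
Collecting all roots found:

x = -7, x = 4, x = 5


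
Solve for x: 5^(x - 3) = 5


Express both sides with the same base.
5 = 5^1
Since the bases match, equate exponents: x - 3 = 1
So x = 1 - (-3) = 4

x = 4


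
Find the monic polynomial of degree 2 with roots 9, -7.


A monic polynomial with roots 9, -7 is:
p(x) = (x - 9)(x + 7)
After multiplying by (x - 9): x - 9
After multiplying by (x + 7): x^2 - 2x - 63

x^2 - 2x - 63


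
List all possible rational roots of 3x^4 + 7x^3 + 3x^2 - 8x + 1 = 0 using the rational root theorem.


Rational root theorem: possible roots are ±p/q where:
  p divides the constant term (1): p ∈ {1}
  q divides the leading coefficient (3): q ∈ {1, 3}

All possible rational roots: -1, -1/3, 1/3, 1

-1, -1/3, 1/3, 1


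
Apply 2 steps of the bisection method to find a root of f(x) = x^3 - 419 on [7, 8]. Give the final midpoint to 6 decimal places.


f(x) = x^3 - 419
f(7) = -76 < 0
f(8) = 93 > 0

Step 1: midpoint = (7.000000 + 8.000000)/2 = 7.500000
  f(7.500000) = 2.875000
  f(mid) > 0, so root is in [7.000000, 7.500000]

Step 2: midpoint = (7.000000 + 7.500000)/2 = 7.250000
  f(7.250000) = -37.921875
  f(mid) < 0, so root is in [7.250000, 7.500000]

midpoint = 7.250000


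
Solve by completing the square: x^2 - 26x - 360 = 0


Start: x^2 - 26x - 360 = 0
Move constant: x^2 - 26x = 360
Half of -26 is -13, squared is 169
Add 169 to both sides: x^2 - 26x + 169 = 529
(x - 13)^2 = 529
x - 13 = ±23
x = 13 + 23 = 36 or x = 13 - 23 = -10

x = -10, x = 36


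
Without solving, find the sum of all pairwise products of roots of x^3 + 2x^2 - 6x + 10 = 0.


By Vieta's formulas for x^3 + bx^2 + cx + d = 0:
  r1 + r2 + r3 = -b/a = -2
  r1*r2 + r1*r3 + r2*r3 = c/a = -6
  r1*r2*r3 = -d/a = -10


Sum of pairwise products = -6


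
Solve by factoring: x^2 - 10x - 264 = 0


We need two numbers that multiply to -264 and add to -10.
Those numbers are -22 and 12 (since (-22) * 12 = -264 and (-22) + 12 = -10).
So x^2 - 10x - 264 = (x - 22)(x + 12) = 0
Setting each factor to zero: x = 22 or x = -12

x = -12, x = 22


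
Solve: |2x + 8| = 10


An absolute value equation |expr| = 10 gives two cases:
Case 1: 2x + 8 = 10
  2x = 2, so x = 1
Case 2: 2x + 8 = -10
  2x = -18, so x = -9

x = -9, x = 1


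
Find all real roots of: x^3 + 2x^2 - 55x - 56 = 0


Let p(x) = x^3 + 2x^2 - 55x - 56. By the rational root theorem (leading coefficient 1), any rational root is an integer divisor of 56: try ±1, ±2, ... in turn.
Test x = 1: value = -108 ≠ 0.
Test x = -1: value = 0 ✓, so (x + 1) is a factor.
Synthetic division by (x + 1): bring down 1; 1(-1) + 2 = 1; 1(-1) - 55 = -56; (-56)(-1) - 56 = 0 → quotient x^2 + x - 56, remainder 0.
Solve the quadratic x^2 + x - 56 = 0: discriminant = 1^2 - 4(1)(-56) = 1 + 224 = 225.
sqrt(225) = 15, so x = (-1 ± 15)/2: x = 7 or x = -8.

x = -8, x = -1, x = 7


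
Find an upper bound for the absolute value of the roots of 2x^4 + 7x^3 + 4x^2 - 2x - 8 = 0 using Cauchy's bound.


Cauchy's bound: all roots r satisfy |r| <= 1 + max(|a_i/a_n|) for i = 0,...,n-1
where a_n is the leading coefficient.

Coefficients: [2, 7, 4, -2, -8]
Leading coefficient a_n = 2
Ratios |a_i/a_n|: 7/2, 2, 1, 4
Maximum ratio: 4
Cauchy's bound: |r| <= 1 + 4 = 5

Upper bound = 5


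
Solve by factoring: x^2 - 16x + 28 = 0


We need two numbers that multiply to 28 and add to -16.
Those numbers are -14 and -2 (since (-14) * (-2) = 28 and (-14) + (-2) = -16).
So x^2 - 16x + 28 = (x - 14)(x - 2) = 0
Setting each factor to zero: x = 14 or x = 2

x = 2, x = 14


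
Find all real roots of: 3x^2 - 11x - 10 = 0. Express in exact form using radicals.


Using the quadratic formula: x = (-b ± sqrt(b^2 - 4ac)) / (2a)
Here a = 3, b = -11, c = -10
Discriminant = b^2 - 4ac = (-11)^2 - 4(3)(-10) = 121 + 120 = 241
Since discriminant = 241 > 0, there are two real roots.
x = (11 ± sqrt(241)) / 6
Numerically: x ≈ 4.4207 or x ≈ -0.7540

x = (11 + sqrt(241)) / 6 or x = (11 - sqrt(241)) / 6


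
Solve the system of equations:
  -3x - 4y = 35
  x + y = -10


Using Cramer's rule:
Determinant D = (-3)(1) - (1)(-4) = -3 + 4 = 1
Dx = (35)(1) - (-10)(-4) = 35 - 40 = -5
Dy = (-3)(-10) - (1)(35) = 30 - 35 = -5
x = Dx/D = -5/1 = -5
y = Dy/D = -5/1 = -5

x = -5, y = -5


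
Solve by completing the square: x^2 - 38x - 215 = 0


Start: x^2 - 38x - 215 = 0
Move constant: x^2 - 38x = 215
Half of -38 is -19, squared is 361
Add 361 to both sides: x^2 - 38x + 361 = 576
(x - 19)^2 = 576
x - 19 = ±24
x = 19 + 24 = 43 or x = 19 - 24 = -5

x = -5, x = 43


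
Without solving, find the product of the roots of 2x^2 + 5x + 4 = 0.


By Vieta's formulas for ax^2 + bx + c = 0:
  Sum of roots = -b/a
  Product of roots = c/a

Here a = 2, b = 5, c = 4
Sum = -(5)/2 = -5/2
Product = 4/2 = 2

Product = 2


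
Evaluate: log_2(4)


We need the exponent such that 2^? = 4
2^2 = 4
Therefore log_2(4) = 2

2


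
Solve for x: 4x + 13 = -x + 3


Starting with: 4x + 13 = -x + 3
Move all x terms to left: (4 + 1)x = 3 - 13
Simplify: 5x = -10
Divide both sides by 5: x = -2

x = -2


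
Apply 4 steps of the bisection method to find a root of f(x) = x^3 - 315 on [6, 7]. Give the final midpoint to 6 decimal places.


f(x) = x^3 - 315
f(6) = -99 < 0
f(7) = 28 > 0

Step 1: midpoint = (6.000000 + 7.000000)/2 = 6.500000
  f(6.500000) = -40.375000
  f(mid) < 0, so root is in [6.500000, 7.000000]

Step 2: midpoint = (6.500000 + 7.000000)/2 = 6.750000
  f(6.750000) = -7.453125
  f(mid) < 0, so root is in [6.750000, 7.000000]

Step 3: midpoint = (6.750000 + 7.000000)/2 = 6.875000
  f(6.875000) = 9.951172
  f(mid) > 0, so root is in [6.750000, 6.875000]

Step 4: midpoint = (6.750000 + 6.875000)/2 = 6.812500
  f(6.812500) = 1.169189
  f(mid) > 0, so root is in [6.750000, 6.812500]

midpoint = 6.812500


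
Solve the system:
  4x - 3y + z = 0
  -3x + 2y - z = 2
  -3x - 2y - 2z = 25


Using Cramer's rule. Expand each determinant along the first row.
D  = 4*[2*(-2) - (-1)*(-2)] - (-3)*[(-3)*(-2) - (-1)*(-3)] + 1*[(-3)*(-2) - 2*(-3)]
  = 4*(-6) - (-3)*(3) + 1*(12) = -3
Dx = 0*[2*(-2) - (-1)*(-2)] - (-3)*[2*(-2) - (-1)*25] + 1*[2*(-2) - 2*25]
  = 0*(-6) - (-3)*(21) + 1*(-54) = 9
Dy = 4*[2*(-2) - (-1)*25] - 0*[(-3)*(-2) - (-1)*(-3)] + 1*[(-3)*25 - 2*(-3)]
  = 4*(21) - 0*(3) + 1*(-69) = 15
Dz = 4*[2*25 - 2*(-2)] - (-3)*[(-3)*25 - 2*(-3)] + 0*[(-3)*(-2) - 2*(-3)]
  = 4*(54) - (-3)*(-69) + 0*(12) = 9
x = Dx/D = 9/-3 = -3, y = Dy/D = 15/-3 = -5, z = Dz/D = 9/-3 = -3
Check eq1: (4)(-3) + (-3)(-5) + (1)(-3) = 0 = 0 ✓
Check eq2: (-3)(-3) + (2)(-5) + (-1)(-3) = 2 = 2 ✓
Check eq3: (-3)(-3) + (-2)(-5) + (-2)(-3) = 25 = 25 ✓

x = -3, y = -5, z = -3


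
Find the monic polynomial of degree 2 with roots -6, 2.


A monic polynomial with roots -6, 2 is:
p(x) = (x + 6)(x - 2)
After multiplying by (x + 6): x + 6
After multiplying by (x - 2): x^2 + 4x - 12

x^2 + 4x - 12


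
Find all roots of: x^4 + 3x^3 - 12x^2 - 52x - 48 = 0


Let p(x) = x^4 + 3x^3 - 12x^2 - 52x - 48. By the rational root theorem (leading coefficient 1), any rational root is an integer divisor of 48: try ±1, ±2, ... in turn.
Test x = 1: value = -108 ≠ 0.
Test x = -1: value = -10 ≠ 0.
Test x = 2: value = -160 ≠ 0.
Test x = -2: value = 0 ✓, so (x + 2) is a factor.
Synthetic division by (x + 2): bring down 1; 1(-2) + 3 = 1; 1(-2) - 12 = -14; (-14)(-2) - 52 = -24; (-24)(-2) - 48 = 0 → quotient x^3 + x^2 - 14x - 24, remainder 0.
Continue with the quotient x^3 + x^2 - 14x - 24 (candidates must divide 24; re-test x = -2 first in case it repeats).
Test x = -2: value = 0 ✓, so (x + 2) is a factor.
Synthetic division by (x + 2): bring down 1; 1(-2) + 1 = -1; (-1)(-2) - 14 = -12; (-12)(-2) - 24 = 0 → quotient x^2 - x - 12, remainder 0.
Solve the quadratic x^2 - x - 12 = 0: discriminant = (-1)^2 - 4(1)(-12) = 1 + 48 = 49.
sqrt(49) = 7, so x = (1 ± 7)/2: x = 4 or x = -3.
Collecting all roots found:

x = -3, x = -2 (multiplicity 2), x = 4


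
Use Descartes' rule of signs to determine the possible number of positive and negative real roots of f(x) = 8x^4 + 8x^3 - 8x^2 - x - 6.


Descartes' rule of signs:

For positive roots, count sign changes in f(x) = 8x^4 + 8x^3 - 8x^2 - x - 6:
Signs of coefficients: +, +, -, -, -
Number of sign changes: 1
Possible positive real roots: 1

For negative roots, examine f(-x) = 8x^4 - 8x^3 - 8x^2 + x - 6:
Signs of coefficients: +, -, -, +, -
Number of sign changes: 3
Possible negative real roots: 3, 1

Positive roots: 1; Negative roots: 3 or 1


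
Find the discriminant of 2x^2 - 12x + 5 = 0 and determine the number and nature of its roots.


For ax^2 + bx + c = 0, discriminant D = b^2 - 4ac
Here a = 2, b = -12, c = 5
D = (-12)^2 - 4(2)(5) = 144 - 40 = 104

D = 104 > 0 but not a perfect square
The equation has 2 distinct real irrational roots.

Discriminant = 104, 2 distinct real irrational roots


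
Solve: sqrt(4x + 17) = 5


Square both sides: 4x + 17 = 5^2 = 25
4x = 25 - 17 = 8
x = 2
Check: sqrt(4*2 + 17) = sqrt(25) = 5 ✓

x = 2


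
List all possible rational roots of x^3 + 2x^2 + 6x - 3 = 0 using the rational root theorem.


Rational root theorem: possible roots are ±p/q where:
  p divides the constant term (-3): p ∈ {1, 3}
  q divides the leading coefficient (1): q ∈ {1}

All possible rational roots: -3, -1, 1, 3

-3, -1, 1, 3


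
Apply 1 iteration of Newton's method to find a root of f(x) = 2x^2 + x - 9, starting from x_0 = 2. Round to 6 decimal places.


Newton's method: x_(n+1) = x_n - f(x_n)/f'(x_n)
f(x) = 2x^2 + x - 9
f'(x) = 4x + 1

Iteration 1:
  f(2.000000) = 1.000000
  f'(2.000000) = 9.000000
  x_1 = 2.000000 - (1.000000)/(9.000000) = 1.888889

x_1 = 1.888889


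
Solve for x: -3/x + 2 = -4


Subtract 2 from both sides: -3/x = -6
Multiply both sides by x: -3 = -6 * x
Divide by -6: x = 1/2

x = 1/2


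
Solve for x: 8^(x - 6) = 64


Express both sides with the same base.
64 = 8^2
Since the bases match, equate exponents: x - 6 = 2
So x = 2 - (-6) = 8

x = 8


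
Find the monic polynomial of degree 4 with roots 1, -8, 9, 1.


A monic polynomial with roots 1, -8, 9, 1 is:
p(x) = (x - 1)(x + 8)(x - 9)(x - 1)
After multiplying by (x - 1): x - 1
After multiplying by (x + 8): x^2 + 7x - 8
After multiplying by (x - 9): x^3 - 2x^2 - 71x + 72
After multiplying by (x - 1): x^4 - 3x^3 - 69x^2 + 143x - 72

x^4 - 3x^3 - 69x^2 + 143x - 72


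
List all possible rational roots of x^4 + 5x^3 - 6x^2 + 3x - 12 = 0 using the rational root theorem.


Rational root theorem: possible roots are ±p/q where:
  p divides the constant term (-12): p ∈ {1, 2, 3, 4, 6, 12}
  q divides the leading coefficient (1): q ∈ {1}

All possible rational roots: -12, -6, -4, -3, -2, -1, 1, 2, 3, 4, 6, 12

-12, -6, -4, -3, -2, -1, 1, 2, 3, 4, 6, 12


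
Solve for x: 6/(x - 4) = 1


Multiply both sides by (x - 4): 6 = 1(x - 4)
Distribute: 6 = x - 4
x = 6 + 4 = 10
x = 10

x = 10


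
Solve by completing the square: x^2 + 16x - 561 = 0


Start: x^2 + 16x - 561 = 0
Move constant: x^2 + 16x = 561
Half of 16 is 8, squared is 64
Add 64 to both sides: x^2 + 16x + 64 = 625
(x + 8)^2 = 625
x + 8 = ±25
x = -8 + 25 = 17 or x = -8 - 25 = -33

x = -33, x = 17


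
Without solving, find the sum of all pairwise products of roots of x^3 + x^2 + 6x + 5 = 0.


By Vieta's formulas for x^3 + bx^2 + cx + d = 0:
  r1 + r2 + r3 = -b/a = -1
  r1*r2 + r1*r3 + r2*r3 = c/a = 6
  r1*r2*r3 = -d/a = -5


Sum of pairwise products = 6


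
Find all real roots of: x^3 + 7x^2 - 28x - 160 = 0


Let p(x) = x^3 + 7x^2 - 28x - 160. By the rational root theorem (leading coefficient 1), any rational root is an integer divisor of 160: try ±1, ±2, ... in turn.
Test x = 1: value = -180 ≠ 0.
Test x = -1: value = -126 ≠ 0.
Test x = 2: value = -180 ≠ 0.
Test x = -2: value = -84 ≠ 0.
Test x = 4: value = -96 ≠ 0.
Test x = -4: value = 0 ✓, so (x + 4) is a factor.
Synthetic division by (x + 4): bring down 1; 1(-4) + 7 = 3; 3(-4) - 28 = -40; (-40)(-4) - 160 = 0 → quotient x^2 + 3x - 40, remainder 0.
Solve the quadratic x^2 + 3x - 40 = 0: discriminant = 3^2 - 4(1)(-40) = 9 + 160 = 169.
sqrt(169) = 13, so x = (-3 ± 13)/2: x = 5 or x = -8.

x = -8, x = -4, x = 5


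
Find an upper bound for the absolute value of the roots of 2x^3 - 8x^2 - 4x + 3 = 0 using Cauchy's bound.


Cauchy's bound: all roots r satisfy |r| <= 1 + max(|a_i/a_n|) for i = 0,...,n-1
where a_n is the leading coefficient.

Coefficients: [2, -8, -4, 3]
Leading coefficient a_n = 2
Ratios |a_i/a_n|: 4, 2, 3/2
Maximum ratio: 4
Cauchy's bound: |r| <= 1 + 4 = 5

Upper bound = 5


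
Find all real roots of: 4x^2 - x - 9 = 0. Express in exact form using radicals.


Using the quadratic formula: x = (-b ± sqrt(b^2 - 4ac)) / (2a)
Here a = 4, b = -1, c = -9
Discriminant = b^2 - 4ac = (-1)^2 - 4(4)(-9) = 1 + 144 = 145
Since discriminant = 145 > 0, there are two real roots.
x = (1 ± sqrt(145)) / 8
Numerically: x ≈ 1.6302 or x ≈ -1.3802

x = (1 + sqrt(145)) / 8 or x = (1 - sqrt(145)) / 8


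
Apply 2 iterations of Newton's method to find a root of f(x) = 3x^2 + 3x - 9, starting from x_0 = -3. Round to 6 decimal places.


Newton's method: x_(n+1) = x_n - f(x_n)/f'(x_n)
f(x) = 3x^2 + 3x - 9
f'(x) = 6x + 3

Iteration 1:
  f(-3.000000) = 9.000000
  f'(-3.000000) = -15.000000
  x_1 = -3.000000 - (9.000000)/(-15.000000) = -2.400000

Iteration 2:
  f(-2.400000) = 1.080000
  f'(-2.400000) = -11.400000
  x_2 = -2.400000 - (1.080000)/(-11.400000) = -2.305263

x_2 = -2.305263


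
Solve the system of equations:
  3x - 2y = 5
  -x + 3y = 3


Using Cramer's rule:
Determinant D = (3)(3) - (-1)(-2) = 9 - 2 = 7
Dx = (5)(3) - (3)(-2) = 15 + 6 = 21
Dy = (3)(3) - (-1)(5) = 9 + 5 = 14
x = Dx/D = 21/7 = 3
y = Dy/D = 14/7 = 2

x = 3, y = 2


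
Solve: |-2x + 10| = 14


An absolute value equation |expr| = 14 gives two cases:
Case 1: -2x + 10 = 14
  -2x = 4, so x = -2
Case 2: -2x + 10 = -14
  -2x = -24, so x = 12

x = -2, x = 12


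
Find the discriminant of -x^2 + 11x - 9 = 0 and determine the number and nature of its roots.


For ax^2 + bx + c = 0, discriminant D = b^2 - 4ac
Here a = -1, b = 11, c = -9
D = (11)^2 - 4(-1)(-9) = 121 - 36 = 85

D = 85 > 0 but not a perfect square
The equation has 2 distinct real irrational roots.

Discriminant = 85, 2 distinct real irrational roots


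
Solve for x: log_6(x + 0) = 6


Convert to exponential form: x + 0 = 6^6 = 46656
x = 46656 - 0 = 46656
Check: log_6(46656 + 0) = log_6(46656) = log_6(46656) = 6 ✓

x = 46656


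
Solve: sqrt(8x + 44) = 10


Square both sides: 8x + 44 = 10^2 = 100
8x = 100 - 44 = 56
x = 7
Check: sqrt(8*7 + 44) = sqrt(100) = 10 ✓

x = 7


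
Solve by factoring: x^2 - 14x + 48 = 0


We need two numbers that multiply to 48 and add to -14.
Those numbers are -6 and -8 (since (-6) * (-8) = 48 and (-6) + (-8) = -14).
So x^2 - 14x + 48 = (x - 6)(x - 8) = 0
Setting each factor to zero: x = 6 or x = 8

x = 6, x = 8


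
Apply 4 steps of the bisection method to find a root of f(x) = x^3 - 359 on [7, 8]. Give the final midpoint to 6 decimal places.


f(x) = x^3 - 359
f(7) = -16 < 0
f(8) = 153 > 0

Step 1: midpoint = (7.000000 + 8.000000)/2 = 7.500000
  f(7.500000) = 62.875000
  f(mid) > 0, so root is in [7.000000, 7.500000]

Step 2: midpoint = (7.000000 + 7.500000)/2 = 7.250000
  f(7.250000) = 22.078125
  f(mid) > 0, so root is in [7.000000, 7.250000]

Step 3: midpoint = (7.000000 + 7.250000)/2 = 7.125000
  f(7.125000) = 2.705078
  f(mid) > 0, so root is in [7.000000, 7.125000]

Step 4: midpoint = (7.000000 + 7.125000)/2 = 7.062500
  f(7.062500) = -6.730225
  f(mid) < 0, so root is in [7.062500, 7.125000]

midpoint = 7.062500


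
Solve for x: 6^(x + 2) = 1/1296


Express both sides with the same base.
1/1296 = 6^(-4)
Since the bases match, equate exponents: x + 2 = -4
So x = -4 - (2) = -6

x = -6


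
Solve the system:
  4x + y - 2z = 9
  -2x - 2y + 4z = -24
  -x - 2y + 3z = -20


Using Cramer's rule. Expand each determinant along the first row.
D  = 4*[(-2)*3 - 4*(-2)] - 1*[(-2)*3 - 4*(-1)] + (-2)*[(-2)*(-2) - (-2)*(-1)]
  = 4*(2) - 1*(-2) + (-2)*(2) = 6
Dx = 9*[(-2)*3 - 4*(-2)] - 1*[(-24)*3 - 4*(-20)] + (-2)*[(-24)*(-2) - (-2)*(-20)]
  = 9*(2) - 1*(8) + (-2)*(8) = -6
Dy = 4*[(-24)*3 - 4*(-20)] - 9*[(-2)*3 - 4*(-1)] + (-2)*[(-2)*(-20) - (-24)*(-1)]
  = 4*(8) - 9*(-2) + (-2)*(16) = 18
Dz = 4*[(-2)*(-20) - (-24)*(-2)] - 1*[(-2)*(-20) - (-24)*(-1)] + 9*[(-2)*(-2) - (-2)*(-1)]
  = 4*(-8) - 1*(16) + 9*(2) = -30
x = Dx/D = -6/6 = -1, y = Dy/D = 18/6 = 3, z = Dz/D = -30/6 = -5
Check eq1: (4)(-1) + (1)(3) + (-2)(-5) = 9 = 9 ✓
Check eq2: (-2)(-1) + (-2)(3) + (4)(-5) = -24 = -24 ✓
Check eq3: (-1)(-1) + (-2)(3) + (3)(-5) = -20 = -20 ✓

x = -1, y = 3, z = -5


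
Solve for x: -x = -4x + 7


Starting with: -x = -4x + 7
Move all x terms to left: (-1 + 4)x = 7 - 0
Simplify: 3x = 7
Divide both sides by 3: x = 7/3

x = 7/3


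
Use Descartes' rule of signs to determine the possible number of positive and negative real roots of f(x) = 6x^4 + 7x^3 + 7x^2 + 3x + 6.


Descartes' rule of signs:

For positive roots, count sign changes in f(x) = 6x^4 + 7x^3 + 7x^2 + 3x + 6:
Signs of coefficients: +, +, +, +, +
Number of sign changes: 0
Possible positive real roots: 0

For negative roots, examine f(-x) = 6x^4 - 7x^3 + 7x^2 - 3x + 6:
Signs of coefficients: +, -, +, -, +
Number of sign changes: 4
Possible negative real roots: 4, 2, 0

Positive roots: 0; Negative roots: 4 or 2 or 0


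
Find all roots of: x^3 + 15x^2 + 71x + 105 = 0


Let p(x) = x^3 + 15x^2 + 71x + 105. By the rational root theorem (leading coefficient 1), any rational root is an integer divisor of 105: try ±1, ±2, ... in turn.
Test x = 1: value = 192 ≠ 0.
Test x = -1: value = 48 ≠ 0.
Test x = 3: value = 480 ≠ 0.
Test x = -3: value = 0 ✓, so (x + 3) is a factor.
Synthetic division by (x + 3): bring down 1; 1(-3) + 15 = 12; 12(-3) + 71 = 35; 35(-3) + 105 = 0 → quotient x^2 + 12x + 35, remainder 0.
Solve the quadratic x^2 + 12x + 35 = 0: discriminant = 12^2 - 4(1)(35) = 144 - 140 = 4.
sqrt(4) = 2, so x = (-12 ± 2)/2: x = -5 or x = -7.
Collecting all roots found:

x = -7, x = -5, x = -3


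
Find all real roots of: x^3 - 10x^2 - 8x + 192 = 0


Let p(x) = x^3 - 10x^2 - 8x + 192. By the rational root theorem (leading coefficient 1), any rational root is an integer divisor of 192: try ±1, ±2, ... in turn.
Test x = 1: value = 175 ≠ 0.
Test x = -1: value = 189 ≠ 0.
Test x = 2: value = 144 ≠ 0.
Test x = -2: value = 160 ≠ 0.
Test x = 3: value = 105 ≠ 0.
Test x = -3: value = 99 ≠ 0.
Test x = 4: value = 64 ≠ 0.
Test x = -4: value = 0 ✓, so (x + 4) is a factor.
Synthetic division by (x + 4): bring down 1; 1(-4) - 10 = -14; (-14)(-4) - 8 = 48; 48(-4) + 192 = 0 → quotient x^2 - 14x + 48, remainder 0.
Solve the quadratic x^2 - 14x + 48 = 0: discriminant = (-14)^2 - 4(1)(48) = 196 - 192 = 4.
sqrt(4) = 2, so x = (14 ± 2)/2: x = 8 or x = 6.

x = -4, x = 6, x = 8


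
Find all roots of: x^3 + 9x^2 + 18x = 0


The constant term is 0, so x = 0 is a root. Factor out x:
  x^2 + 9x + 18 = 0
Solve the quadratic x^2 + 9x + 18 = 0: discriminant = 9^2 - 4(1)(18) = 81 - 72 = 9.
sqrt(9) = 3, so x = (-9 ± 3)/2: x = -3 or x = -6.
Collecting all roots found:

x = -6, x = -3, x = 0


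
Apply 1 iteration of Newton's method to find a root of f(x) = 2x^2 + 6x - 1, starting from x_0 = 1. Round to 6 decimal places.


Newton's method: x_(n+1) = x_n - f(x_n)/f'(x_n)
f(x) = 2x^2 + 6x - 1
f'(x) = 4x + 6

Iteration 1:
  f(1.000000) = 7.000000
  f'(1.000000) = 10.000000
  x_1 = 1.000000 - (7.000000)/(10.000000) = 0.300000

x_1 = 0.300000


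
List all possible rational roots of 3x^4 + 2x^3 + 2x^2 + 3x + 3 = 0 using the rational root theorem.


Rational root theorem: possible roots are ±p/q where:
  p divides the constant term (3): p ∈ {1, 3}
  q divides the leading coefficient (3): q ∈ {1, 3}

All possible rational roots: -3, -1, -1/3, 1/3, 1, 3

-3, -1, -1/3, 1/3, 1, 3


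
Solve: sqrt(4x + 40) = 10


Square both sides: 4x + 40 = 10^2 = 100
4x = 100 - 40 = 60
x = 15
Check: sqrt(4*15 + 40) = sqrt(100) = 10 ✓

x = 15


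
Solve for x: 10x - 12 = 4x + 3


Starting with: 10x - 12 = 4x + 3
Move all x terms to left: (10 - 4)x = 3 + 12
Simplify: 6x = 15
Divide both sides by 6: x = 5/2

x = 5/2


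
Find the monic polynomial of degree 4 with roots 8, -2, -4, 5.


A monic polynomial with roots 8, -2, -4, 5 is:
p(x) = (x - 8)(x + 2)(x + 4)(x - 5)
After multiplying by (x - 8): x - 8
After multiplying by (x + 2): x^2 - 6x - 16
After multiplying by (x + 4): x^3 - 2x^2 - 40x - 64
After multiplying by (x - 5): x^4 - 7x^3 - 30x^2 + 136x + 320

x^4 - 7x^3 - 30x^2 + 136x + 320


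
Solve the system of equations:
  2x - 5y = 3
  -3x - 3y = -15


Using Cramer's rule:
Determinant D = (2)(-3) - (-3)(-5) = -6 - 15 = -21
Dx = (3)(-3) - (-15)(-5) = -9 - 75 = -84
Dy = (2)(-15) - (-3)(3) = -30 + 9 = -21
x = Dx/D = -84/-21 = 4
y = Dy/D = -21/-21 = 1

x = 4, y = 1


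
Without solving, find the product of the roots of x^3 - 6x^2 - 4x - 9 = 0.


By Vieta's formulas for x^3 + bx^2 + cx + d = 0:
  r1 + r2 + r3 = -b/a = 6
  r1*r2 + r1*r3 + r2*r3 = c/a = -4
  r1*r2*r3 = -d/a = 9


Product = 9


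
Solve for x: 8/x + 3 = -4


Subtract 3 from both sides: 8/x = -7
Multiply both sides by x: 8 = -7 * x
Divide by -7: x = -8/7

x = -8/7


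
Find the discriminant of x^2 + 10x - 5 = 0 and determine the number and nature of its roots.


For ax^2 + bx + c = 0, discriminant D = b^2 - 4ac
Here a = 1, b = 10, c = -5
D = (10)^2 - 4(1)(-5) = 100 + 20 = 120

D = 120 > 0 but not a perfect square
The equation has 2 distinct real irrational roots.

Discriminant = 120, 2 distinct real irrational roots


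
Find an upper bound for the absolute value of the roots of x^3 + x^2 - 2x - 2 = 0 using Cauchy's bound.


Cauchy's bound: all roots r satisfy |r| <= 1 + max(|a_i/a_n|) for i = 0,...,n-1
where a_n is the leading coefficient.

Coefficients: [1, 1, -2, -2]
Leading coefficient a_n = 1
Ratios |a_i/a_n|: 1, 2, 2
Maximum ratio: 2
Cauchy's bound: |r| <= 1 + 2 = 3

Upper bound = 3


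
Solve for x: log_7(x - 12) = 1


Convert to exponential form: x - 12 = 7^1 = 7
x = 7 + 12 = 19
Check: log_7(19 - 12) = log_7(7) = log_7(7) = 1 ✓

x = 19


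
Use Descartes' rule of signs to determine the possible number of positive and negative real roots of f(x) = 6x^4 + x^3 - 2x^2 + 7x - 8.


Descartes' rule of signs:

For positive roots, count sign changes in f(x) = 6x^4 + x^3 - 2x^2 + 7x - 8:
Signs of coefficients: +, +, -, +, -
Number of sign changes: 3
Possible positive real roots: 3, 1

For negative roots, examine f(-x) = 6x^4 - x^3 - 2x^2 - 7x - 8:
Signs of coefficients: +, -, -, -, -
Number of sign changes: 1
Possible negative real roots: 1

Positive roots: 3 or 1; Negative roots: 1


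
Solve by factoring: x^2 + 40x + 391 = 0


We need two numbers that multiply to 391 and add to 40.
Those numbers are 23 and 17 (since 23 * 17 = 391 and 23 + 17 = 40).
So x^2 + 40x + 391 = (x + 23)(x + 17) = 0
Setting each factor to zero: x = -23 or x = -17

x = -23, x = -17


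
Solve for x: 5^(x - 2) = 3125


Express both sides with the same base.
3125 = 5^5
Since the bases match, equate exponents: x - 2 = 5
So x = 5 - (-2) = 7

x = 7


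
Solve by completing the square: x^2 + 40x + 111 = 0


Start: x^2 + 40x + 111 = 0
Move constant: x^2 + 40x = -111
Half of 40 is 20, squared is 400
Add 400 to both sides: x^2 + 40x + 400 = 289
(x + 20)^2 = 289
x + 20 = ±17
x = -20 + 17 = -3 or x = -20 - 17 = -37

x = -37, x = -3


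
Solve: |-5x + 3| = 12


An absolute value equation |expr| = 12 gives two cases:
Case 1: -5x + 3 = 12
  -5x = 9, so x = -9/5
Case 2: -5x + 3 = -12
  -5x = -15, so x = 3

x = -9/5, x = 3


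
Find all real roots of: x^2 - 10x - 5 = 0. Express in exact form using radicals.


Using the quadratic formula: x = (-b ± sqrt(b^2 - 4ac)) / (2a)
Here a = 1, b = -10, c = -5
Discriminant = b^2 - 4ac = (-10)^2 - 4(1)(-5) = 100 + 20 = 120
Since discriminant = 120 > 0, there are two real roots.
x = (10 ± 2*sqrt(30)) / 2
Simplifying: x = 5 ± sqrt(30)
Numerically: x ≈ 10.4772 or x ≈ -0.4772

x = 5 + sqrt(30) or x = 5 - sqrt(30)


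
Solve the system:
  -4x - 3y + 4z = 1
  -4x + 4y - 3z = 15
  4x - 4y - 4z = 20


Using Cramer's rule. Expand each determinant along the first row.
D  = (-4)*[4*(-4) - (-3)*(-4)] - (-3)*[(-4)*(-4) - (-3)*4] + 4*[(-4)*(-4) - 4*4]
  = (-4)*(-28) - (-3)*(28) + 4*(0) = 196
Dx = 1*[4*(-4) - (-3)*(-4)] - (-3)*[15*(-4) - (-3)*20] + 4*[15*(-4) - 4*20]
  = 1*(-28) - (-3)*(0) + 4*(-140) = -588
Dy = (-4)*[15*(-4) - (-3)*20] - 1*[(-4)*(-4) - (-3)*4] + 4*[(-4)*20 - 15*4]
  = (-4)*(0) - 1*(28) + 4*(-140) = -588
Dz = (-4)*[4*20 - 15*(-4)] - (-3)*[(-4)*20 - 15*4] + 1*[(-4)*(-4) - 4*4]
  = (-4)*(140) - (-3)*(-140) + 1*(0) = -980
x = Dx/D = -588/196 = -3, y = Dy/D = -588/196 = -3, z = Dz/D = -980/196 = -5
Check eq1: (-4)(-3) + (-3)(-3) + (4)(-5) = 1 = 1 ✓
Check eq2: (-4)(-3) + (4)(-3) + (-3)(-5) = 15 = 15 ✓
Check eq3: (4)(-3) + (-4)(-3) + (-4)(-5) = 20 = 20 ✓

x = -3, y = -3, z = -5


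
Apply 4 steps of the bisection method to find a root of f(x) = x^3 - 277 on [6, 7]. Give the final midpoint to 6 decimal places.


f(x) = x^3 - 277
f(6) = -61 < 0
f(7) = 66 > 0

Step 1: midpoint = (6.000000 + 7.000000)/2 = 6.500000
  f(6.500000) = -2.375000
  f(mid) < 0, so root is in [6.500000, 7.000000]

Step 2: midpoint = (6.500000 + 7.000000)/2 = 6.750000
  f(6.750000) = 30.546875
  f(mid) > 0, so root is in [6.500000, 6.750000]

Step 3: midpoint = (6.500000 + 6.750000)/2 = 6.625000
  f(6.625000) = 13.775391
  f(mid) > 0, so root is in [6.500000, 6.625000]

Step 4: midpoint = (6.500000 + 6.625000)/2 = 6.562500
  f(6.562500) = 5.623291
  f(mid) > 0, so root is in [6.500000, 6.562500]

midpoint = 6.562500


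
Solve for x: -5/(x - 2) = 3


Multiply both sides by (x - 2): -5 = 3(x - 2)
Distribute: -5 = 3x - 6
3x = -5 + 6 = 1
x = 1/3

x = 1/3


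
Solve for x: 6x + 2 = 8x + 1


Starting with: 6x + 2 = 8x + 1
Move all x terms to left: (6 - 8)x = 1 - 2
Simplify: -2x = -1
Divide both sides by -2: x = 1/2

x = 1/2


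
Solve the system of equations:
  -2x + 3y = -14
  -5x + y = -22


Using Cramer's rule:
Determinant D = (-2)(1) - (-5)(3) = -2 + 15 = 13
Dx = (-14)(1) - (-22)(3) = -14 + 66 = 52
Dy = (-2)(-22) - (-5)(-14) = 44 - 70 = -26
x = Dx/D = 52/13 = 4
y = Dy/D = -26/13 = -2

x = 4, y = -2


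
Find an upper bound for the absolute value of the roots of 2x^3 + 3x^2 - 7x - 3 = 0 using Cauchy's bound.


Cauchy's bound: all roots r satisfy |r| <= 1 + max(|a_i/a_n|) for i = 0,...,n-1
where a_n is the leading coefficient.

Coefficients: [2, 3, -7, -3]
Leading coefficient a_n = 2
Ratios |a_i/a_n|: 3/2, 7/2, 3/2
Maximum ratio: 7/2
Cauchy's bound: |r| <= 1 + 7/2 = 9/2

Upper bound = 9/2


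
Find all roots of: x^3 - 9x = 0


The constant term is 0, so x = 0 is a root. Factor out x:
  x^2 - 9 = 0
Solve the quadratic x^2 - 9 = 0: discriminant = 0^2 - 4(1)(-9) = 0 + 36 = 36.
sqrt(36) = 6, so x = (0 ± 6)/2: x = 3 or x = -3.
Collecting all roots found:

x = -3, x = 0, x = 3


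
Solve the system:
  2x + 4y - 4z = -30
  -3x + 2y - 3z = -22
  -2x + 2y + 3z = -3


Using Cramer's rule. Expand each determinant along the first row.
D  = 2*[2*3 - (-3)*2] - 4*[(-3)*3 - (-3)*(-2)] + (-4)*[(-3)*2 - 2*(-2)]
  = 2*(12) - 4*(-15) + (-4)*(-2) = 92
Dx = (-30)*[2*3 - (-3)*2] - 4*[(-22)*3 - (-3)*(-3)] + (-4)*[(-22)*2 - 2*(-3)]
  = (-30)*(12) - 4*(-75) + (-4)*(-38) = 92
Dy = 2*[(-22)*3 - (-3)*(-3)] - (-30)*[(-3)*3 - (-3)*(-2)] + (-4)*[(-3)*(-3) - (-22)*(-2)]
  = 2*(-75) - (-30)*(-15) + (-4)*(-35) = -460
Dz = 2*[2*(-3) - (-22)*2] - 4*[(-3)*(-3) - (-22)*(-2)] + (-30)*[(-3)*2 - 2*(-2)]
  = 2*(38) - 4*(-35) + (-30)*(-2) = 276
x = Dx/D = 92/92 = 1, y = Dy/D = -460/92 = -5, z = Dz/D = 276/92 = 3
Check eq1: (2)(1) + (4)(-5) + (-4)(3) = -30 = -30 ✓
Check eq2: (-3)(1) + (2)(-5) + (-3)(3) = -22 = -22 ✓
Check eq3: (-2)(1) + (2)(-5) + (3)(3) = -3 = -3 ✓

x = 1, y = -5, z = 3


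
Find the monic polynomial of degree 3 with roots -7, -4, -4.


A monic polynomial with roots -7, -4, -4 is:
p(x) = (x + 7)(x + 4)(x + 4)
After multiplying by (x + 7): x + 7
After multiplying by (x + 4): x^2 + 11x + 28
After multiplying by (x + 4): x^3 + 15x^2 + 72x + 112

x^3 + 15x^2 + 72x + 112


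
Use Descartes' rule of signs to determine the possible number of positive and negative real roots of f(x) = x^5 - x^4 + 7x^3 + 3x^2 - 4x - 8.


Descartes' rule of signs:

For positive roots, count sign changes in f(x) = x^5 - x^4 + 7x^3 + 3x^2 - 4x - 8:
Signs of coefficients: +, -, +, +, -, -
Number of sign changes: 3
Possible positive real roots: 3, 1

For negative roots, examine f(-x) = -x^5 - x^4 - 7x^3 + 3x^2 + 4x - 8:
Signs of coefficients: -, -, -, +, +, -
Number of sign changes: 2
Possible negative real roots: 2, 0

Positive roots: 3 or 1; Negative roots: 2 or 0


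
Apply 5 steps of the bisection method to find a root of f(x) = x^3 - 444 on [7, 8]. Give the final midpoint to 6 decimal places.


f(x) = x^3 - 444
f(7) = -101 < 0
f(8) = 68 > 0

Step 1: midpoint = (7.000000 + 8.000000)/2 = 7.500000
  f(7.500000) = -22.125000
  f(mid) < 0, so root is in [7.500000, 8.000000]

Step 2: midpoint = (7.500000 + 8.000000)/2 = 7.750000
  f(7.750000) = 21.484375
  f(mid) > 0, so root is in [7.500000, 7.750000]

Step 3: midpoint = (7.500000 + 7.750000)/2 = 7.625000
  f(7.625000) = -0.677734
  f(mid) < 0, so root is in [7.625000, 7.750000]

Step 4: midpoint = (7.625000 + 7.750000)/2 = 7.687500
  f(7.687500) = 10.313232
  f(mid) > 0, so root is in [7.625000, 7.687500]

Step 5: midpoint = (7.625000 + 7.687500)/2 = 7.656250
  f(7.656250) = 4.795319
  f(mid) > 0, so root is in [7.625000, 7.656250]

midpoint = 7.656250


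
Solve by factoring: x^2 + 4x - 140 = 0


We need two numbers that multiply to -140 and add to 4.
Those numbers are -10 and 14 (since (-10) * 14 = -140 and (-10) + 14 = 4).
So x^2 + 4x - 140 = (x - 10)(x + 14) = 0
Setting each factor to zero: x = 10 or x = -14

x = -14, x = 10


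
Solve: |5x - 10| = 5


An absolute value equation |expr| = 5 gives two cases:
Case 1: 5x - 10 = 5
  5x = 15, so x = 3
Case 2: 5x - 10 = -5
  5x = 5, so x = 1

x = 1, x = 3


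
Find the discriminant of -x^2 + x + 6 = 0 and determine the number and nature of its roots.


For ax^2 + bx + c = 0, discriminant D = b^2 - 4ac
Here a = -1, b = 1, c = 6
D = (1)^2 - 4(-1)(6) = 1 + 24 = 25

D = 25 > 0 and is a perfect square (sqrt = 5)
The equation has 2 distinct real rational roots.

Discriminant = 25, 2 distinct real rational roots


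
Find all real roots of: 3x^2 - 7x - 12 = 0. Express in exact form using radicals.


Using the quadratic formula: x = (-b ± sqrt(b^2 - 4ac)) / (2a)
Here a = 3, b = -7, c = -12
Discriminant = b^2 - 4ac = (-7)^2 - 4(3)(-12) = 49 + 144 = 193
Since discriminant = 193 > 0, there are two real roots.
x = (7 ± sqrt(193)) / 6
Numerically: x ≈ 3.4821 or x ≈ -1.1487

x = (7 + sqrt(193)) / 6 or x = (7 - sqrt(193)) / 6


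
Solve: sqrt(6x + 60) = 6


Square both sides: 6x + 60 = 6^2 = 36
6x = 36 - 60 = -24
x = -4
Check: sqrt(6*(-4) + 60) = sqrt(36) = 6 ✓

x = -4


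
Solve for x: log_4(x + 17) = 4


Convert to exponential form: x + 17 = 4^4 = 256
x = 256 - 17 = 239
Check: log_4(239 + 17) = log_4(256) = log_4(256) = 4 ✓

x = 239


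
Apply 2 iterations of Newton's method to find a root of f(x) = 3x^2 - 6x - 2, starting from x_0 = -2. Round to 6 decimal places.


Newton's method: x_(n+1) = x_n - f(x_n)/f'(x_n)
f(x) = 3x^2 - 6x - 2
f'(x) = 6x - 6

Iteration 1:
  f(-2.000000) = 22.000000
  f'(-2.000000) = -18.000000
  x_1 = -2.000000 - (22.000000)/(-18.000000) = -0.777778

Iteration 2:
  f(-0.777778) = 4.481481
  f'(-0.777778) = -10.666667
  x_2 = -0.777778 - (4.481481)/(-10.666667) = -0.357639

x_2 = -0.357639


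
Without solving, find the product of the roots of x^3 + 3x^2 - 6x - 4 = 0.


By Vieta's formulas for x^3 + bx^2 + cx + d = 0:
  r1 + r2 + r3 = -b/a = -3
  r1*r2 + r1*r3 + r2*r3 = c/a = -6
  r1*r2*r3 = -d/a = 4


Product = 4


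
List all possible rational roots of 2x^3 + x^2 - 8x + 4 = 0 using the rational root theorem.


Rational root theorem: possible roots are ±p/q where:
  p divides the constant term (4): p ∈ {1, 2, 4}
  q divides the leading coefficient (2): q ∈ {1, 2}

All possible rational roots: -4, -2, -1, -1/2, 1/2, 1, 2, 4

-4, -2, -1, -1/2, 1/2, 1, 2, 4


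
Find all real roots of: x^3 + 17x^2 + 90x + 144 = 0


Let p(x) = x^3 + 17x^2 + 90x + 144. By the rational root theorem (leading coefficient 1), any rational root is an integer divisor of 144: try ±1, ±2, ... in turn.
Test x = 1: value = 252 ≠ 0.
Test x = -1: value = 70 ≠ 0.
Test x = 2: value = 400 ≠ 0.
Test x = -2: value = 24 ≠ 0.
Test x = 3: value = 594 ≠ 0.
Test x = -3: value = 0 ✓, so (x + 3) is a factor.
Synthetic division by (x + 3): bring down 1; 1(-3) + 17 = 14; 14(-3) + 90 = 48; 48(-3) + 144 = 0 → quotient x^2 + 14x + 48, remainder 0.
Solve the quadratic x^2 + 14x + 48 = 0: discriminant = 14^2 - 4(1)(48) = 196 - 192 = 4.
sqrt(4) = 2, so x = (-14 ± 2)/2: x = -6 or x = -8.

x = -8, x = -6, x = -3


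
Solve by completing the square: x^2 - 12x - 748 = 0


Start: x^2 - 12x - 748 = 0
Move constant: x^2 - 12x = 748
Half of -12 is -6, squared is 36
Add 36 to both sides: x^2 - 12x + 36 = 784
(x - 6)^2 = 784
x - 6 = ±28
x = 6 + 28 = 34 or x = 6 - 28 = -22

x = -22, x = 34


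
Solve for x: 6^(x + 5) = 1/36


Express both sides with the same base.
1/36 = 6^(-2)
Since the bases match, equate exponents: x + 5 = -2
So x = -2 - (5) = -7

x = -7


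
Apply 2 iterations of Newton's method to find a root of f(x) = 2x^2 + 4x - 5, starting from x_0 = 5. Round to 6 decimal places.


Newton's method: x_(n+1) = x_n - f(x_n)/f'(x_n)
f(x) = 2x^2 + 4x - 5
f'(x) = 4x + 4

Iteration 1:
  f(5.000000) = 65.000000
  f'(5.000000) = 24.000000
  x_1 = 5.000000 - (65.000000)/(24.000000) = 2.291667

Iteration 2:
  f(2.291667) = 14.670139
  f'(2.291667) = 13.166667
  x_2 = 2.291667 - (14.670139)/(13.166667) = 1.177479

x_2 = 1.177479
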